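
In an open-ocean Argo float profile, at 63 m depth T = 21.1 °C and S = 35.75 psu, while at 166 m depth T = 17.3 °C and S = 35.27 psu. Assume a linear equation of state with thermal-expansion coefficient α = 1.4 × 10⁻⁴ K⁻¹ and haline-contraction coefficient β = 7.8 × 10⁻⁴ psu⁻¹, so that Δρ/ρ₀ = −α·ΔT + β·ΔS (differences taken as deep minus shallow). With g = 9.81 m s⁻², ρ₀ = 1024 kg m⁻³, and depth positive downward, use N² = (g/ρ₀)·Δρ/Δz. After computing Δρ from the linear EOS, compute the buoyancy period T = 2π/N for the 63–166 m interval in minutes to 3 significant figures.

27.0 min

ΔT = -3.8 K, ΔS = -0.48 psu (deep − shallow).
Δρ/ρ₀ = −αΔT + βΔS = 5.32 × 10⁻⁴ − 3.744 × 10⁻⁴ = 1.576 × 10⁻⁴, so Δρ ≈ 0.1614 kg m⁻³.
N² = (g/ρ₀)·Δρ/Δz = g·(Δρ/ρ₀)/Δz = 9.81 × 1.576 × 10⁻⁴ / 103 = 1.5010 × 10⁻⁵ s⁻².
N = √(1.5010 × 10⁻⁵) = 3.8743 × 10⁻³ rad s⁻¹ → T = 2π/N = 1.6218 × 10³ s = 27.030 min ≈ 27.0 min.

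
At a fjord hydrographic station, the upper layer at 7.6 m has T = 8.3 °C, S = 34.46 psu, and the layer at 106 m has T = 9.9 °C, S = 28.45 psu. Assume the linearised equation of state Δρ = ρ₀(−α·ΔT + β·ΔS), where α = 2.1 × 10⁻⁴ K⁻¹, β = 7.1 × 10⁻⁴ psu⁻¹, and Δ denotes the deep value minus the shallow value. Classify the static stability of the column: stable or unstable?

unstable

ΔT = 9.9 − 8.3 = +1.6 K and ΔS = 28.45 − 34.46 = -6.01 psu (deep − shallow).
−αΔT = -3.36 × 10⁻⁴; βΔS = -4.2671 × 10⁻³; sum Δρ/ρ₀ = -4.6031 × 10⁻³.
Δρ/ρ₀ < 0, so Δρ < 0: deeper water is lighter → statically unstable; the column would overturn.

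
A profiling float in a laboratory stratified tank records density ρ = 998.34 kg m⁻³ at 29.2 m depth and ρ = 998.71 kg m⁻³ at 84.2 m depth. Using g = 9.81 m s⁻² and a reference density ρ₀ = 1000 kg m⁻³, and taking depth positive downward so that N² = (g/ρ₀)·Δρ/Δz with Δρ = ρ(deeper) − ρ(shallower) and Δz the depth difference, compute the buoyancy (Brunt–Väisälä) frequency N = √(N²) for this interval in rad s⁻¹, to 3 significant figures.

8.12 × 10⁻³ rad s⁻¹

Δρ = 998.71 − 998.34 = 0.37 kg m⁻³ over Δz = 84.2 − 29.2 = 55 m.
N² = (9.81/1000) × (0.37/55) = 6.5995 × 10⁻⁵ s⁻².
N = √(6.5995 × 10⁻⁵) = 8.1237 × 10⁻³ rad s⁻¹ ≈ 8.12 × 10⁻³ rad s⁻¹.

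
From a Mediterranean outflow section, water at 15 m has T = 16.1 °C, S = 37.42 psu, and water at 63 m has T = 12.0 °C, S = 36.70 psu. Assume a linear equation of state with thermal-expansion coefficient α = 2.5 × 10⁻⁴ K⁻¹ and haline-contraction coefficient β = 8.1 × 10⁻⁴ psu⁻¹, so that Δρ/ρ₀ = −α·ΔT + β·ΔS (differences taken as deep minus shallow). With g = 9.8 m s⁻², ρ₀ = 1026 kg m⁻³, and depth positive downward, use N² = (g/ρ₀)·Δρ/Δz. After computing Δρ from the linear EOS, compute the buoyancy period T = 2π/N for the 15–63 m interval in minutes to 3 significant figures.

ΔT = -4.1 K, ΔS = -0.72 psu (deep − shallow).
Δρ/ρ₀ = −αΔT + βΔS = 1.025 × 10⁻³ − 5.832 × 10⁻⁴ = 4.418 × 10⁻⁴, so Δρ ≈ 0.4533 kg m⁻³.
N² = (g/ρ₀)·Δρ/Δz = g·(Δρ/ρ₀)/Δz = 9.8 × 4.418 × 10⁻⁴ / 48 = 9.0201 × 10⁻⁵ s⁻².
N = √(9.0201 × 10⁻⁵) = 9.4974 × 10⁻³ rad s⁻¹ → T = 2π/N = 661.57 s = 11.026 min ≈ 11.0 min.

11.0 min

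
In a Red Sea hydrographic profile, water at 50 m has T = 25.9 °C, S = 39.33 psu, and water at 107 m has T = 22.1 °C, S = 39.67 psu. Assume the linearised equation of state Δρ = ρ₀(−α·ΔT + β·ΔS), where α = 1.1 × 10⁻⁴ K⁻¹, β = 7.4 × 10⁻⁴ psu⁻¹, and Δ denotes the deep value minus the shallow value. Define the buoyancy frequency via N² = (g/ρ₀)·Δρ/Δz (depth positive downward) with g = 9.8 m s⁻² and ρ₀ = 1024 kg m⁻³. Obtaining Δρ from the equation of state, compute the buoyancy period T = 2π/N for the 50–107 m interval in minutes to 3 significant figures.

9.76 min

ΔT = -3.8 K, ΔS = +0.34 psu (deep − shallow).
Δρ/ρ₀ = −αΔT + βΔS = 4.18 × 10⁻⁴ + 2.516 × 10⁻⁴ = 6.696 × 10⁻⁴, so Δρ ≈ 0.6857 kg m⁻³.
N² = (g/ρ₀)·Δρ/Δz = g·(Δρ/ρ₀)/Δz = 9.8 × 6.696 × 10⁻⁴ / 57 = 1.1512 × 10⁻⁴ s⁻².
N = √(1.1512 × 10⁻⁴) = 0.010729 rad s⁻¹ → T = 2π/N = 585.63 s = 9.7605 min ≈ 9.76 min.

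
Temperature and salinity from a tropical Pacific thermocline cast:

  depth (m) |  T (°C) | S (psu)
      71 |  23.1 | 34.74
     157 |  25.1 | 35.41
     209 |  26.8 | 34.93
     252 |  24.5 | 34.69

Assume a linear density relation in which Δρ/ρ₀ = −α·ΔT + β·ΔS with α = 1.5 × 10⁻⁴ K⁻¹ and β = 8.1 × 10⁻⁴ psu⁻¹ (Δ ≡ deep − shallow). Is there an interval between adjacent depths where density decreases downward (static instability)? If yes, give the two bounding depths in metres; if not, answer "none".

157–209 m

Evaluate Δρ/ρ₀ = −αΔT + βΔS across each adjacent pair:
  71–157 m: −αΔT+βΔS = −(1.5 × 10⁻⁴)(+2.0)+(8.1 × 10⁻⁴)(+0.67) = 2.4 × 10⁻⁴ → stable
  157–209 m: −αΔT+βΔS = −(1.5 × 10⁻⁴)(+1.7)+(8.1 × 10⁻⁴)(-0.48) = -6.4 × 10⁻⁴ → UNSTABLE
  209–252 m: −αΔT+βΔS = −(1.5 × 10⁻⁴)(-2.3)+(8.1 × 10⁻⁴)(-0.24) = 1.5 × 10⁻⁴ → stable
The 157–209 m interval has Δρ < 0: lighter water underlies denser water.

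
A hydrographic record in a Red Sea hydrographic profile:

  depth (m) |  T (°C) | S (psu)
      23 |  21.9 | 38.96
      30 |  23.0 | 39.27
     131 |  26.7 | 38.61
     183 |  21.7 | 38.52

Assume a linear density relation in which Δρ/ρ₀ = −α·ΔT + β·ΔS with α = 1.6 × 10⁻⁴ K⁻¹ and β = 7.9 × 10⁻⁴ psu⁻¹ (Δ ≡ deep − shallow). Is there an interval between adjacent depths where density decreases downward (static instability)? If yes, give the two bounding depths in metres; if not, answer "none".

Evaluate Δρ/ρ₀ = −αΔT + βΔS across each adjacent pair:
  23–30 m: −αΔT+βΔS = −(1.6 × 10⁻⁴)(+1.1)+(7.9 × 10⁻⁴)(+0.31) = 6.9 × 10⁻⁵ → stable
  30–131 m: −αΔT+βΔS = −(1.6 × 10⁻⁴)(+3.7)+(7.9 × 10⁻⁴)(-0.66) = -1.1 × 10⁻³ → UNSTABLE
  131–183 m: −αΔT+βΔS = −(1.6 × 10⁻⁴)(-5.0)+(7.9 × 10⁻⁴)(-0.09) = 7.3 × 10⁻⁴ → stable
The 30–131 m interval has Δρ < 0: lighter water underlies denser water.

30–131 m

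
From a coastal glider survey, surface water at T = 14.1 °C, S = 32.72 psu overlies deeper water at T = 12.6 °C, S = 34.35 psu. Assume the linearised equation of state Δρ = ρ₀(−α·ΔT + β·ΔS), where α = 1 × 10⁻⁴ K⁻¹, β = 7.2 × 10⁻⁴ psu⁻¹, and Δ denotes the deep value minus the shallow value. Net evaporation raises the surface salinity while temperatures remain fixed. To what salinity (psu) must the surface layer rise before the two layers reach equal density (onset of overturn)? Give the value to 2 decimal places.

34.56 psu

Neutral buoyancy requires −α(T_deep − T_surf) + β(S_deep − S_surf′) = 0.
S_surf′ = S_deep − (α/β)·ΔT = 34.35 − (1 × 10⁻⁴/7.2 × 10⁻⁴)·(-1.5) = 34.5583 psu.
Increase required: 34.5583 − 32.72 = 1.8383 psu.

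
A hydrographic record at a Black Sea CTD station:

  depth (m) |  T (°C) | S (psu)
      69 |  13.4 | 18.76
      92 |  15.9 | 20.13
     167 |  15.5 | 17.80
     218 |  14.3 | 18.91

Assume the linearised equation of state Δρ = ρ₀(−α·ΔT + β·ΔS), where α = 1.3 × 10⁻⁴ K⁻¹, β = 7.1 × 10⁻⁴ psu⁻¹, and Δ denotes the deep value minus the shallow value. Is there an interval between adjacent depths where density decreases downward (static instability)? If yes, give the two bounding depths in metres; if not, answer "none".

92–167 m

Evaluate Δρ/ρ₀ = −αΔT + βΔS across each adjacent pair:
  69–92 m: −αΔT+βΔS = −(1.3 × 10⁻⁴)(+2.5)+(7.1 × 10⁻⁴)(+1.37) = 6.5 × 10⁻⁴ → stable
  92–167 m: −αΔT+βΔS = −(1.3 × 10⁻⁴)(-0.4)+(7.1 × 10⁻⁴)(-2.33) = -1.6 × 10⁻³ → UNSTABLE
  167–218 m: −αΔT+βΔS = −(1.3 × 10⁻⁴)(-1.2)+(7.1 × 10⁻⁴)(+1.11) = 9.4 × 10⁻⁴ → stable
The 92–167 m interval has Δρ < 0: lighter water underlies denser water.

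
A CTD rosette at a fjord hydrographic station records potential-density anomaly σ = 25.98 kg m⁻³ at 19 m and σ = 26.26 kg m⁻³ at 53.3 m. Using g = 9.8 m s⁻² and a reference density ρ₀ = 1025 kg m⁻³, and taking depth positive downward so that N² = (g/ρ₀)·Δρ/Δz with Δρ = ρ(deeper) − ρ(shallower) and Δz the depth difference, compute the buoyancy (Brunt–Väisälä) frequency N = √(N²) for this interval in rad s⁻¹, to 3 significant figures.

8.83 × 10⁻³ rad s⁻¹

Δρ = 1026.26 − 1025.98 = 0.28 kg m⁻³ over Δz = 53.3 − 19 = 34.3 m.
N² = (9.8/1025) × (0.28/34.3) = 7.8049 × 10⁻⁵ s⁻².
N = √(7.8049 × 10⁻⁵) = 8.8345 × 10⁻³ rad s⁻¹ ≈ 8.83 × 10⁻³ rad s⁻¹.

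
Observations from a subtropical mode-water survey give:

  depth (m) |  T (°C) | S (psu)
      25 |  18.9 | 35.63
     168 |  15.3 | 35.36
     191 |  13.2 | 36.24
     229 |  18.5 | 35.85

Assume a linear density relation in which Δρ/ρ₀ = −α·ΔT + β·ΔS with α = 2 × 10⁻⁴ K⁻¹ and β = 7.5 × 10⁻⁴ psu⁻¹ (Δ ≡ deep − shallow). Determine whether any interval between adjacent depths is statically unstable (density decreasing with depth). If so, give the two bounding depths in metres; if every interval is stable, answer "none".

Evaluate Δρ/ρ₀ = −αΔT + βΔS across each adjacent pair:
  25–168 m: −αΔT+βΔS = −(2 × 10⁻⁴)(-3.6)+(7.5 × 10⁻⁴)(-0.27) = 5.2 × 10⁻⁴ → stable
  168–191 m: −αΔT+βΔS = −(2 × 10⁻⁴)(-2.1)+(7.5 × 10⁻⁴)(+0.88) = 1.1 × 10⁻³ → stable
  191–229 m: −αΔT+βΔS = −(2 × 10⁻⁴)(+5.3)+(7.5 × 10⁻⁴)(-0.39) = -1.4 × 10⁻³ → UNSTABLE
The 191–229 m interval has Δρ < 0: lighter water underlies denser water.

191–229 m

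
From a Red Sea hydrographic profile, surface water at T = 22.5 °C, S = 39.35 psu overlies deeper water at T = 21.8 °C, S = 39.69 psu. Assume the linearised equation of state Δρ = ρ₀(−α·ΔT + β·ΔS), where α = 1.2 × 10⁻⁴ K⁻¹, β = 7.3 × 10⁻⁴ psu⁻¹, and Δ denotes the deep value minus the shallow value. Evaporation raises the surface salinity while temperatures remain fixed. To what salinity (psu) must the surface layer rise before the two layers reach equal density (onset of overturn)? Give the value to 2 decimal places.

Neutral buoyancy requires −α(T_deep − T_surf) + β(S_deep − S_surf′) = 0.
S_surf′ = S_deep − (α/β)·ΔT = 39.69 − (1.2 × 10⁻⁴/7.3 × 10⁻⁴)·(-0.7) = 39.8051 psu.
Increase required: 39.8051 − 39.35 = 0.4551 psu.

39.81 psu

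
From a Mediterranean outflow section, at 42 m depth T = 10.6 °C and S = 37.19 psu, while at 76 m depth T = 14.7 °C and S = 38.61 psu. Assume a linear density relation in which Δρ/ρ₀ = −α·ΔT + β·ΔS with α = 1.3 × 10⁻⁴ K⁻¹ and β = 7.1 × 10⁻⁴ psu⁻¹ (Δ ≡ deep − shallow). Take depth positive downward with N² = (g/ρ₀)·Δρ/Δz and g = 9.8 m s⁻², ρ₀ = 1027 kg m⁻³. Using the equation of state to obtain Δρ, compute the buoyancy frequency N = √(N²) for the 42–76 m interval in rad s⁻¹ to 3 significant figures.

0.0117 rad s⁻¹

ΔT = +4.1 K, ΔS = +1.42 psu (deep − shallow).
Δρ/ρ₀ = −αΔT + βΔS = -5.33 × 10⁻⁴ + 1.0082 × 10⁻³ = 4.752 × 10⁻⁴, so Δρ ≈ 0.4880 kg m⁻³.
N² = (g/ρ₀)·Δρ/Δz = g·(Δρ/ρ₀)/Δz = 9.8 × 4.752 × 10⁻⁴ / 34 = 1.3697 × 10⁻⁴ s⁻².
N = √(1.3697 × 10⁻⁴) = 0.011703 rad s⁻¹ ≈ 0.0117 rad s⁻¹.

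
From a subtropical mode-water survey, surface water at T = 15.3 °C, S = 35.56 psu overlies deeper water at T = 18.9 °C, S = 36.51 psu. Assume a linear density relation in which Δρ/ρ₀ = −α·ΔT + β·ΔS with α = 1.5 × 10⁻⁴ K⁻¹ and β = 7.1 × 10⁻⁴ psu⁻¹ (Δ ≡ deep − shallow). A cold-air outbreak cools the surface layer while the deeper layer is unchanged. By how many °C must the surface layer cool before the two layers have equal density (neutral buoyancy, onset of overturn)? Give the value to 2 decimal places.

Neutral buoyancy requires Δρ = 0, i.e. −α(T_deep − T_surf′) + β(S_deep − S_surf) = 0.
T_surf′ = T_deep − (β/α)·ΔS = 18.9 − (7.1 × 10⁻⁴/1.5 × 10⁻⁴)·(+0.95) = 14.4033 °C.
Cooling required: 15.3 − (14.4033) = 0.8967 °C.

0.90 °C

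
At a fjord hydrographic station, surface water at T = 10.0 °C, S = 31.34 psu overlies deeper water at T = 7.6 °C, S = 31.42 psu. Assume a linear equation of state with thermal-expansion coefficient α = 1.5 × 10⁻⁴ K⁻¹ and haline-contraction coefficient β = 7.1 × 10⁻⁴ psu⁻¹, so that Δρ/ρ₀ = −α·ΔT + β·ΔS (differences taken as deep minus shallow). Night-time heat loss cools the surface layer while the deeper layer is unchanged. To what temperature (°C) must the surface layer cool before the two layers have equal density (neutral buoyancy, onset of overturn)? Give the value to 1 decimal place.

Neutral buoyancy requires Δρ = 0, i.e. −α(T_deep − T_surf′) + β(S_deep − S_surf) = 0.
T_surf′ = T_deep − (β/α)·ΔS = 7.6 − (7.1 × 10⁻⁴/1.5 × 10⁻⁴)·(+0.08) = 7.221 °C.
Cooling required: 10.0 − (7.221) = 2.779 °C.

7.2 °C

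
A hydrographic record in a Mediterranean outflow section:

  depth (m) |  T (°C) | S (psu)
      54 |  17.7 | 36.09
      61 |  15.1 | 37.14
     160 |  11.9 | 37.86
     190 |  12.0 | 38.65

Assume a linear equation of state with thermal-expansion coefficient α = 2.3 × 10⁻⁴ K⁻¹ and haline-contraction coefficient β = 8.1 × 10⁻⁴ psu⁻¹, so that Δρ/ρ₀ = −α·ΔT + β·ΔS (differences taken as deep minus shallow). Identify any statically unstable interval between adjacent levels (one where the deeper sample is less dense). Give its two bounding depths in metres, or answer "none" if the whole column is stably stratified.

none

Evaluate Δρ/ρ₀ = −αΔT + βΔS across each adjacent pair:
  54–61 m: −αΔT+βΔS = −(2.3 × 10⁻⁴)(-2.6)+(8.1 × 10⁻⁴)(+1.05) = 1.4 × 10⁻³ → stable
  61–160 m: −αΔT+βΔS = −(2.3 × 10⁻⁴)(-3.2)+(8.1 × 10⁻⁴)(+0.72) = 1.3 × 10⁻³ → stable
  160–190 m: −αΔT+βΔS = −(2.3 × 10⁻⁴)(+0.1)+(8.1 × 10⁻⁴)(+0.79) = 6.2 × 10⁻⁴ → stable
Every interval has Δρ > 0: the column is stably stratified throughout.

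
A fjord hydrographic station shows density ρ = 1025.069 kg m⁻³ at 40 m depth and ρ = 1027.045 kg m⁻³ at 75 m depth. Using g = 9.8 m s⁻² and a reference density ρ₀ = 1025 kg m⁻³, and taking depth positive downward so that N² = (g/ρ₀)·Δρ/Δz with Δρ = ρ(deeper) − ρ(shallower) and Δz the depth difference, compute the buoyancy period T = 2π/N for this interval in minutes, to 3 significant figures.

4.51 min

Δρ = 1027.045 − 1025.069 = 1.976 kg m⁻³ over Δz = 75 − 40 = 35 m.
N² = (9.8/1025) × (1.976/35) = 5.3979 × 10⁻⁴ s⁻².
N = √(5.3979 × 10⁻⁴) = 0.023233 rad s⁻¹, so T = 2π/N = 270.44 s = 4.5073 min ≈ 4.51 min.
N² > 0, so the interval is statically stable.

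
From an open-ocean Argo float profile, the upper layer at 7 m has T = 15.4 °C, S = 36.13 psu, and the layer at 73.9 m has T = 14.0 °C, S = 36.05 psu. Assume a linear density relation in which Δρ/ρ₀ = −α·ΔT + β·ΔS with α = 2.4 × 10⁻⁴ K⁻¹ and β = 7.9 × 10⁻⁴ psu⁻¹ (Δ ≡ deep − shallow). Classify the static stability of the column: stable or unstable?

ΔT = 14.0 − 15.4 = -1.4 K and ΔS = 36.05 − 36.13 = -0.08 psu (deep − shallow).
−αΔT = 3.36 × 10⁻⁴; βΔS = -6.32 × 10⁻⁵; sum Δρ/ρ₀ = 2.728 × 10⁻⁴.
Δρ/ρ₀ > 0, so Δρ > 0: deeper water is denser → statically stable.

stable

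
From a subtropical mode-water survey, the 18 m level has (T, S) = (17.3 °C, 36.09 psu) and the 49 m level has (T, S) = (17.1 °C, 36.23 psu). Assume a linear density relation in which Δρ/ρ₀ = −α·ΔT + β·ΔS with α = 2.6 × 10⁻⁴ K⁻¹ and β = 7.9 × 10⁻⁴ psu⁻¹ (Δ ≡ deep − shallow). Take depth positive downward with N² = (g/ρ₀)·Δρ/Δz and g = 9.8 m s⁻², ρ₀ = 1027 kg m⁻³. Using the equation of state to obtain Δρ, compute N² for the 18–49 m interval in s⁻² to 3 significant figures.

ΔT = -0.2 K, ΔS = +0.14 psu (deep − shallow).
Δρ/ρ₀ = −αΔT + βΔS = 5.20 × 10⁻⁵ + 1.106 × 10⁻⁴ = 1.626 × 10⁻⁴, so Δρ ≈ 0.1670 kg m⁻³.
N² = (g/ρ₀)·Δρ/Δz = g·(Δρ/ρ₀)/Δz = 9.8 × 1.626 × 10⁻⁴ / 31 = 5.1403 × 10⁻⁵ s⁻² ≈ 5.14 × 10⁻⁵ s⁻².

5.14 × 10⁻⁵ s⁻²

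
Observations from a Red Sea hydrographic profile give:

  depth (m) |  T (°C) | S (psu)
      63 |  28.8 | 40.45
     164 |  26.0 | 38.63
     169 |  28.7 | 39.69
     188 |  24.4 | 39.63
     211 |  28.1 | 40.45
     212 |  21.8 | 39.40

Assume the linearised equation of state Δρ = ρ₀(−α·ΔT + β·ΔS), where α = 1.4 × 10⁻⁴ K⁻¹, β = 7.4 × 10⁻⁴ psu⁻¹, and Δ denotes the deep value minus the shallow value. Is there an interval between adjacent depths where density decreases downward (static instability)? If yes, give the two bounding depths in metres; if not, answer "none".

Evaluate Δρ/ρ₀ = −αΔT + βΔS across each adjacent pair:
  63–164 m: −αΔT+βΔS = −(1.4 × 10⁻⁴)(-2.8)+(7.4 × 10⁻⁴)(-1.82) = -9.5 × 10⁻⁴ → UNSTABLE
  164–169 m: −αΔT+βΔS = −(1.4 × 10⁻⁴)(+2.7)+(7.4 × 10⁻⁴)(+1.06) = 4.1 × 10⁻⁴ → stable
  169–188 m: −αΔT+βΔS = −(1.4 × 10⁻⁴)(-4.3)+(7.4 × 10⁻⁴)(-0.06) = 5.6 × 10⁻⁴ → stable
  188–211 m: −αΔT+βΔS = −(1.4 × 10⁻⁴)(+3.7)+(7.4 × 10⁻⁴)(+0.82) = 8.9 × 10⁻⁵ → stable
  211–212 m: −αΔT+βΔS = −(1.4 × 10⁻⁴)(-6.3)+(7.4 × 10⁻⁴)(-1.05) = 1.0 × 10⁻⁴ → stable
The 63–164 m interval has Δρ < 0: lighter water underlies denser water.

63–164 m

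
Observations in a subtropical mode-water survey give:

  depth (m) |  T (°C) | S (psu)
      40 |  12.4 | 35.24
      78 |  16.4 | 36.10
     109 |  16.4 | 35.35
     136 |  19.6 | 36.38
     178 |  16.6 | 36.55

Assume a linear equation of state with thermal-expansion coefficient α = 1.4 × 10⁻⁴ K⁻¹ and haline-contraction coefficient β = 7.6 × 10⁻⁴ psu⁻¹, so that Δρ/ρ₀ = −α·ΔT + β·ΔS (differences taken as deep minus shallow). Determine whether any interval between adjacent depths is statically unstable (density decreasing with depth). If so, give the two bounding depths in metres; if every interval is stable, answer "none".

78–109 m

Evaluate Δρ/ρ₀ = −αΔT + βΔS across each adjacent pair:
  40–78 m: −αΔT+βΔS = −(1.4 × 10⁻⁴)(+4.0)+(7.6 × 10⁻⁴)(+0.86) = 9.4 × 10⁻⁵ → stable
  78–109 m: −αΔT+βΔS = −(1.4 × 10⁻⁴)(+0.0)+(7.6 × 10⁻⁴)(-0.75) = -5.7 × 10⁻⁴ → UNSTABLE
  109–136 m: −αΔT+βΔS = −(1.4 × 10⁻⁴)(+3.2)+(7.6 × 10⁻⁴)(+1.03) = 3.3 × 10⁻⁴ → stable
  136–178 m: −αΔT+βΔS = −(1.4 × 10⁻⁴)(-3.0)+(7.6 × 10⁻⁴)(+0.17) = 5.5 × 10⁻⁴ → stable
The 78–109 m interval has Δρ < 0: lighter water underlies denser water.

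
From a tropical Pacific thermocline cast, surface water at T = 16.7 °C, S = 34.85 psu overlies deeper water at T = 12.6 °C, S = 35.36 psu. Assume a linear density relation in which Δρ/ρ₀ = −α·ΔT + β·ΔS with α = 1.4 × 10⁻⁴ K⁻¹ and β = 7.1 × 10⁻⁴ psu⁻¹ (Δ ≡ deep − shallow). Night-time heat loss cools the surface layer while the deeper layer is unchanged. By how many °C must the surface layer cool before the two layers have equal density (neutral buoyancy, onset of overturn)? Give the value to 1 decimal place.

6.7 °C

Neutral buoyancy requires Δρ = 0, i.e. −α(T_deep − T_surf′) + β(S_deep − S_surf) = 0.
T_surf′ = T_deep − (β/α)·ΔS = 12.6 − (7.1 × 10⁻⁴/1.4 × 10⁻⁴)·(+0.51) = 10.014 °C.
Cooling required: 16.7 − (10.014) = 6.686 °C.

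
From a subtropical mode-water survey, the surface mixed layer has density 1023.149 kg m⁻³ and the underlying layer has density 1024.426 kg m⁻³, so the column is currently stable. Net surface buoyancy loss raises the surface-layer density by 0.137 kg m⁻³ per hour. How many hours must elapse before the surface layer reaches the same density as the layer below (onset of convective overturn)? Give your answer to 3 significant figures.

Density deficit of the surface layer: 1024.426 − 1023.149 = 1.277 kg m⁻³.
Required change = 1.277 / 0.137 = 9.32 hours.

9.32 hours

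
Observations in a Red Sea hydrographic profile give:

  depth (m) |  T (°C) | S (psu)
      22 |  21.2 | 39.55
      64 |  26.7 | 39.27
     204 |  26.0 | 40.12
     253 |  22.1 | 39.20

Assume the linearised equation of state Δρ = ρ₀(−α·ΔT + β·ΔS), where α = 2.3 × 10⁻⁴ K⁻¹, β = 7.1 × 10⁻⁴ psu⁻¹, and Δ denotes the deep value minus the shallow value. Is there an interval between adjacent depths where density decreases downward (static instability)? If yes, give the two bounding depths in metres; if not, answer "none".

22–64 m

Evaluate Δρ/ρ₀ = −αΔT + βΔS across each adjacent pair:
  22–64 m: −αΔT+βΔS = −(2.3 × 10⁻⁴)(+5.5)+(7.1 × 10⁻⁴)(-0.28) = -1.5 × 10⁻³ → UNSTABLE
  64–204 m: −αΔT+βΔS = −(2.3 × 10⁻⁴)(-0.7)+(7.1 × 10⁻⁴)(+0.85) = 7.6 × 10⁻⁴ → stable
  204–253 m: −αΔT+βΔS = −(2.3 × 10⁻⁴)(-3.9)+(7.1 × 10⁻⁴)(-0.92) = 2.4 × 10⁻⁴ → stable
The 22–64 m interval has Δρ < 0: lighter water underlies denser water.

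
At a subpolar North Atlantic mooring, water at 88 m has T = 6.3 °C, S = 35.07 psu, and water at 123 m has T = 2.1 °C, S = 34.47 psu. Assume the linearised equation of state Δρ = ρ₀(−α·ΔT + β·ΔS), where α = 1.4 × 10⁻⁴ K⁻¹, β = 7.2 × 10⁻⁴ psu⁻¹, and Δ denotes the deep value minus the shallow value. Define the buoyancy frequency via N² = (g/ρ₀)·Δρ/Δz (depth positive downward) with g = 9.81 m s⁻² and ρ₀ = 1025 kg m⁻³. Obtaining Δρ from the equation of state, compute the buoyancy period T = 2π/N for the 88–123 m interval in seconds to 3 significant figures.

ΔT = -4.2 K, ΔS = -0.60 psu (deep − shallow).
Δρ/ρ₀ = −αΔT + βΔS = 5.88 × 10⁻⁴ − 4.32 × 10⁻⁴ = 1.56 × 10⁻⁴, so Δρ ≈ 0.1599 kg m⁻³.
N² = (g/ρ₀)·Δρ/Δz = g·(Δρ/ρ₀)/Δz = 9.81 × 1.56 × 10⁻⁴ / 35 = 4.3725 × 10⁻⁵ s⁻².
N = √(4.3725 × 10⁻⁵) = 6.6125 × 10⁻³ rad s⁻¹ → T = 2π/N = 950.20 s ≈ 950 s.

950 s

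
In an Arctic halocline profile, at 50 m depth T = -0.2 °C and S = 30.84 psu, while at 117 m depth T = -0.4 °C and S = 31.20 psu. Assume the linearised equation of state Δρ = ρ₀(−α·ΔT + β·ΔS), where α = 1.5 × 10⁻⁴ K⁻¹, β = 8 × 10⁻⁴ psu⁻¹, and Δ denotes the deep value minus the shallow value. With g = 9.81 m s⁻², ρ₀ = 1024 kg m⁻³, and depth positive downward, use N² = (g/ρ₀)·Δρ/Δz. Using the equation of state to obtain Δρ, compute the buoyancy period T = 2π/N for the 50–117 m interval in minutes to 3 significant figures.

ΔT = -0.2 K, ΔS = +0.36 psu (deep − shallow).
Δρ/ρ₀ = −αΔT + βΔS = 3.00 × 10⁻⁵ + 2.88 × 10⁻⁴ = 3.18 × 10⁻⁴, so Δρ ≈ 0.3256 kg m⁻³.
N² = (g/ρ₀)·Δρ/Δz = g·(Δρ/ρ₀)/Δz = 9.81 × 3.18 × 10⁻⁴ / 67 = 4.6561 × 10⁻⁵ s⁻².
N = √(4.6561 × 10⁻⁵) = 6.8236 × 10⁻³ rad s⁻¹ → T = 2π/N = 920.80 s = 15.347 min ≈ 15.3 min.

15.3 min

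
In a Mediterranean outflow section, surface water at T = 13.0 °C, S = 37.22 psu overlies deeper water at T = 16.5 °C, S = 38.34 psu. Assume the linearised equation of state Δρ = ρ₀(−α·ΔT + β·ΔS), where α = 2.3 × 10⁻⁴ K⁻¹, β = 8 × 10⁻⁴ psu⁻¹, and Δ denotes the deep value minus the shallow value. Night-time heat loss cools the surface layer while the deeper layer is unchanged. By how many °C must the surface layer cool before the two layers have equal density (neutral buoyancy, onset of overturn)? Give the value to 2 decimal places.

0.40 °C

Neutral buoyancy requires Δρ = 0, i.e. −α(T_deep − T_surf′) + β(S_deep − S_surf) = 0.
T_surf′ = T_deep − (β/α)·ΔS = 16.5 − (8 × 10⁻⁴/2.3 × 10⁻⁴)·(+1.12) = 12.6043 °C.
Cooling required: 13.0 − (12.6043) = 0.3957 °C.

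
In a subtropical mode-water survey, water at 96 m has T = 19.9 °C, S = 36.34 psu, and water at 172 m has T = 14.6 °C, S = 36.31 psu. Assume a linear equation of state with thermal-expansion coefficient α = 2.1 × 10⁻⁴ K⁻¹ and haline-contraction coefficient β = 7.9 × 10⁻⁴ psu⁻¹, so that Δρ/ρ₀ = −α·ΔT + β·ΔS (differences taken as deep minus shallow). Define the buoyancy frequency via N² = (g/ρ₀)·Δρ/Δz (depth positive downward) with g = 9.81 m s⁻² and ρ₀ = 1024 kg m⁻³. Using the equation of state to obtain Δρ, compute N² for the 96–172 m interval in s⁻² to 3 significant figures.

1.41 × 10⁻⁴ s⁻²

ΔT = -5.3 K, ΔS = -0.03 psu (deep − shallow).
Δρ/ρ₀ = −αΔT + βΔS = 1.113 × 10⁻³ − 2.37 × 10⁻⁵ = 1.0893 × 10⁻³, so Δρ ≈ 1.115 kg m⁻³.
N² = (g/ρ₀)·Δρ/Δz = g·(Δρ/ρ₀)/Δz = 9.81 × 1.0893 × 10⁻³ / 76 = 1.4061 × 10⁻⁴ s⁻² ≈ 1.41 × 10⁻⁴ s⁻².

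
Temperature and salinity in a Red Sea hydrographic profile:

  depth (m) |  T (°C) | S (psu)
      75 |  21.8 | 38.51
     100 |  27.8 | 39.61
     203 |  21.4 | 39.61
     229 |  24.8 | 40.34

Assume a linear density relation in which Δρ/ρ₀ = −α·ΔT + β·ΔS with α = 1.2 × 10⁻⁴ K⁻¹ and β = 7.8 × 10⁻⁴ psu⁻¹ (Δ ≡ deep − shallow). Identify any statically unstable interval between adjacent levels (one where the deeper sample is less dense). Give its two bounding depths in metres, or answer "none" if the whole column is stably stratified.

Evaluate Δρ/ρ₀ = −αΔT + βΔS across each adjacent pair:
  75–100 m: −αΔT+βΔS = −(1.2 × 10⁻⁴)(+6.0)+(7.8 × 10⁻⁴)(+1.10) = 1.4 × 10⁻⁴ → stable
  100–203 m: −αΔT+βΔS = −(1.2 × 10⁻⁴)(-6.4)+(7.8 × 10⁻⁴)(+0.00) = 7.7 × 10⁻⁴ → stable
  203–229 m: −αΔT+βΔS = −(1.2 × 10⁻⁴)(+3.4)+(7.8 × 10⁻⁴)(+0.73) = 1.6 × 10⁻⁴ → stable
Every interval has Δρ > 0: the column is stably stratified throughout.

none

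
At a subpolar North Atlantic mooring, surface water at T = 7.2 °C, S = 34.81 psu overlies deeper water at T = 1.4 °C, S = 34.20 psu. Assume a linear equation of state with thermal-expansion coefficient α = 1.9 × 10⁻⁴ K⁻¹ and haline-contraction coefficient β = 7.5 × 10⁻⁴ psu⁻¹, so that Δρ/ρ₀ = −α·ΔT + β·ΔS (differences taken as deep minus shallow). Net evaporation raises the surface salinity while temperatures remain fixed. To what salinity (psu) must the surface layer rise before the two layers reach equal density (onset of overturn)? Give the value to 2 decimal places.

35.67 psu

Neutral buoyancy requires −α(T_deep − T_surf) + β(S_deep − S_surf′) = 0.
S_surf′ = S_deep − (α/β)·ΔT = 34.20 − (1.9 × 10⁻⁴/7.5 × 10⁻⁴)·(-5.8) = 35.6693 psu.
Increase required: 35.6693 − 34.81 = 0.8593 psu.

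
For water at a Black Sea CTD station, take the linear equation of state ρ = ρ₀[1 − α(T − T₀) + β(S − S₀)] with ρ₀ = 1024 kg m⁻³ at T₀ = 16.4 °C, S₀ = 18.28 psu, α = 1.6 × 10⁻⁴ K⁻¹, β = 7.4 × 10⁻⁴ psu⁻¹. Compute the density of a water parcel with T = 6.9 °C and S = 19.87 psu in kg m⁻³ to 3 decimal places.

1026.761 kg m⁻³

T − T₀ = -9.5 K, S − S₀ = +1.59 psu.
Bracket = 1 − α·(-9.5) + β·(+1.59) = 1 + (2.6966 × 10⁻³) = 1.0026966.
ρ = 1024 × 1.0026966 = 1026.761 kg m⁻³.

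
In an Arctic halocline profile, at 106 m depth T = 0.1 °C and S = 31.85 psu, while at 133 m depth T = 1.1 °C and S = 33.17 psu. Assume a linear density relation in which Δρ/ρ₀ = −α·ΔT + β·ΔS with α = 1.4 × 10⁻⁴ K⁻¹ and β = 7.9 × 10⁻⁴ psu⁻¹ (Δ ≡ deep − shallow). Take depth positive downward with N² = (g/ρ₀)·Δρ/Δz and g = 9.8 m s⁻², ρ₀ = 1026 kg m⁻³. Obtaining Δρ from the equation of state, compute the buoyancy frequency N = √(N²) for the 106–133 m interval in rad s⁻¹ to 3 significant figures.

0.0181 rad s⁻¹

ΔT = +1.0 K, ΔS = +1.32 psu (deep − shallow).
Δρ/ρ₀ = −αΔT + βΔS = -1.40 × 10⁻⁴ + 1.0428 × 10⁻³ = 9.028 × 10⁻⁴, so Δρ ≈ 0.9263 kg m⁻³.
N² = (g/ρ₀)·Δρ/Δz = g·(Δρ/ρ₀)/Δz = 9.8 × 9.028 × 10⁻⁴ / 27 = 3.2768 × 10⁻⁴ s⁻².
N = √(3.2768 × 10⁻⁴) = 0.018102 rad s⁻¹ ≈ 0.0181 rad s⁻¹.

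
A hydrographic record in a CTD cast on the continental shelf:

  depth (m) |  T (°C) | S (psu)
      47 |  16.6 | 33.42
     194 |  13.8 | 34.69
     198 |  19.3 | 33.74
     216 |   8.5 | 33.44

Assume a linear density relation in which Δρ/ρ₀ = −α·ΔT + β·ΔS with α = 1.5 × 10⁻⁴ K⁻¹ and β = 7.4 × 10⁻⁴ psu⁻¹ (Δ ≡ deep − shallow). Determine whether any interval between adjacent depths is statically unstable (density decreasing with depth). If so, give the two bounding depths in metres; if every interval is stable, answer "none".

Evaluate Δρ/ρ₀ = −αΔT + βΔS across each adjacent pair:
  47–194 m: −αΔT+βΔS = −(1.5 × 10⁻⁴)(-2.8)+(7.4 × 10⁻⁴)(+1.27) = 1.4 × 10⁻³ → stable
  194–198 m: −αΔT+βΔS = −(1.5 × 10⁻⁴)(+5.5)+(7.4 × 10⁻⁴)(-0.95) = -1.5 × 10⁻³ → UNSTABLE
  198–216 m: −αΔT+βΔS = −(1.5 × 10⁻⁴)(-10.8)+(7.4 × 10⁻⁴)(-0.30) = 1.4 × 10⁻³ → stable
The 194–198 m interval has Δρ < 0: lighter water underlies denser water.

194–198 m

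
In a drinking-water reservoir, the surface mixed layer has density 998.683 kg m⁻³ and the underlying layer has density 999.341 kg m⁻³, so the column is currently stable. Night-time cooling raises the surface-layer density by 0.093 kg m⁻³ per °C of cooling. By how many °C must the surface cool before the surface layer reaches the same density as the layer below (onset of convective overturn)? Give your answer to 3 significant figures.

7.08 °C

Density deficit of the surface layer: 999.341 − 998.683 = 0.658 kg m⁻³.
Required change = 0.658 / 0.093 = 7.08 °C.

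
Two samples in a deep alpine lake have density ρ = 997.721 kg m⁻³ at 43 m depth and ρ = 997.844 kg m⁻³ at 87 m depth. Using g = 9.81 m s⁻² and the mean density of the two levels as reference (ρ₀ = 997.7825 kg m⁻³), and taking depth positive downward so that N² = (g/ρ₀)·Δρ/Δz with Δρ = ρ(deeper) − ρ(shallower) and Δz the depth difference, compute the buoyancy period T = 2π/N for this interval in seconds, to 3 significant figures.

1.20 × 10³ s

Δρ = 997.844 − 997.721 = 0.123 kg m⁻³ over Δz = 87 − 43 = 44 m.
N² = (9.81/997.7825) × (0.123/44) = 2.7484 × 10⁻⁵ s⁻².
N = √(2.7484 × 10⁻⁵) = 5.2425 × 10⁻³ rad s⁻¹, so T = 2π/N = 1.1985 × 10³ s ≈ 1.20 × 10³ s.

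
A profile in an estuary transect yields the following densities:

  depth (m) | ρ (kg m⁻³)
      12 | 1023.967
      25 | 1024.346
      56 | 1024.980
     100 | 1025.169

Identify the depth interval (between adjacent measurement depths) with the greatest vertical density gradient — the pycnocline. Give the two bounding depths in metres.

12–25 m

Compute the density gradient over each adjacent pair:
  12–25 m: Δρ/Δz = 0.379/13 = 0.029 kg m⁻⁴
  25–56 m: Δρ/Δz = 0.634/31 = 0.020 kg m⁻⁴
  56–100 m: Δρ/Δz = 0.189/44 = 4.3 × 10⁻³ kg m⁻⁴
The largest gradient is in the 12–25 m interval — the pycnocline.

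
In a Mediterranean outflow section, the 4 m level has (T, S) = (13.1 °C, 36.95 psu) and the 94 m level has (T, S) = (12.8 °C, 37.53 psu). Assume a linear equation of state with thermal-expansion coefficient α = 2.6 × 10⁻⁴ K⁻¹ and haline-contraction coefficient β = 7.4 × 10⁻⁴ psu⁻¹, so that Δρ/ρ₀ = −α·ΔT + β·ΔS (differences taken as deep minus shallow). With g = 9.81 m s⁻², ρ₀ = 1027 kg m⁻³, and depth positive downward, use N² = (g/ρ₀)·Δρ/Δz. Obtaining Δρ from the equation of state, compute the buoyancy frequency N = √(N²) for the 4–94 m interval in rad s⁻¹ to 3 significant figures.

ΔT = -0.3 K, ΔS = +0.58 psu (deep − shallow).
Δρ/ρ₀ = −αΔT + βΔS = 7.80 × 10⁻⁵ + 4.292 × 10⁻⁴ = 5.072 × 10⁻⁴, so Δρ ≈ 0.5209 kg m⁻³.
N² = (g/ρ₀)·Δρ/Δz = g·(Δρ/ρ₀)/Δz = 9.81 × 5.072 × 10⁻⁴ / 90 = 5.5285 × 10⁻⁵ s⁻².
N = √(5.5285 × 10⁻⁵) = 7.4354 × 10⁻³ rad s⁻¹ ≈ 7.44 × 10⁻³ rad s⁻¹.

7.44 × 10⁻³ rad s⁻¹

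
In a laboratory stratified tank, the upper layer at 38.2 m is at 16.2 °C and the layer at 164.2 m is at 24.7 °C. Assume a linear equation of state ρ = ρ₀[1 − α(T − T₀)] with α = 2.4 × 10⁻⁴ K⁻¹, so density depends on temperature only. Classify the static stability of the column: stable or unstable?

ΔT = 24.7 − 16.2 = +8.5 K, so Δρ/ρ₀ = −αΔT = -2.04 × 10⁻³.
Δρ/ρ₀ < 0, so Δρ < 0: deeper water is lighter → statically unstable; the column would overturn.

unstable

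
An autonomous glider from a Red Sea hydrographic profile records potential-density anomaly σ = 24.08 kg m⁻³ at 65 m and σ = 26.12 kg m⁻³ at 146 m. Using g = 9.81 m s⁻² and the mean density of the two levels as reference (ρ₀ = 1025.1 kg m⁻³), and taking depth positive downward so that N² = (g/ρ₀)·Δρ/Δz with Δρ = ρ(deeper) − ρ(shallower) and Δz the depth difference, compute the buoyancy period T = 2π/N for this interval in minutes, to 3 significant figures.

Δρ = 1026.12 − 1024.08 = 2.04 kg m⁻³ over Δz = 146 − 65 = 81 m.
N² = (9.81/1025.1) × (2.04/81) = 2.4102 × 10⁻⁴ s⁻².
N = √(2.4102 × 10⁻⁴) = 0.015525 rad s⁻¹, so T = 2π/N = 404.71 s = 6.7452 min ≈ 6.75 min.

6.75 min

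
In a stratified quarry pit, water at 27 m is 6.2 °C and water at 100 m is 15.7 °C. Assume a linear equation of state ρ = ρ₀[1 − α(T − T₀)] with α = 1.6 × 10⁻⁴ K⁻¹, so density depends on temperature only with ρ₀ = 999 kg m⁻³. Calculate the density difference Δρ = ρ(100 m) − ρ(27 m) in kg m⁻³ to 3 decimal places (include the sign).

-1.518 kg m⁻³

ΔT = +9.5 K, Δρ/ρ₀ = −αΔT = -1.52 × 10⁻³.
Δρ = 999 × (-1.52 × 10⁻³) = -1.518 kg m⁻³.
Negative Δρ: lighter below, statically unstable.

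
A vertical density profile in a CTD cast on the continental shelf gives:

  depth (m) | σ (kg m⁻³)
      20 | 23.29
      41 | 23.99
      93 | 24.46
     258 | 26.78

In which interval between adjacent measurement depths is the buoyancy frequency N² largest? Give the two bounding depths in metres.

20–41 m

Compute the density gradient over each adjacent pair:
  20–41 m: Δρ/Δz = 0.70/21 = 0.033 kg m⁻⁴
  41–93 m: Δρ/Δz = 0.47/52 = 9.0 × 10⁻³ kg m⁻⁴
  93–258 m: Δρ/Δz = 2.32/165 = 0.014 kg m⁻⁴
The largest gradient is in the 20–41 m interval — the pycnocline.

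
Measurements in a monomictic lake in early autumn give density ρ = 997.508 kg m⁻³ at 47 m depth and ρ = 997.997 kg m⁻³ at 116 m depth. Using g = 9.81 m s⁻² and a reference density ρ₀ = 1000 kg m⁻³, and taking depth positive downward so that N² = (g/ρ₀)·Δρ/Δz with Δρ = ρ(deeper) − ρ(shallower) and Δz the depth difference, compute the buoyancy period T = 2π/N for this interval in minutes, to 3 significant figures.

Δρ = 997.997 − 997.508 = 0.489 kg m⁻³ over Δz = 116 − 47 = 69 m.
N² = (9.81/1000) × (0.489/69) = 6.9523 × 10⁻⁵ s⁻².
N = √(6.9523 × 10⁻⁵) = 8.3380 × 10⁻³ rad s⁻¹, so T = 2π/N = 753.56 s = 12.559 min ≈ 12.6 min.

12.6 min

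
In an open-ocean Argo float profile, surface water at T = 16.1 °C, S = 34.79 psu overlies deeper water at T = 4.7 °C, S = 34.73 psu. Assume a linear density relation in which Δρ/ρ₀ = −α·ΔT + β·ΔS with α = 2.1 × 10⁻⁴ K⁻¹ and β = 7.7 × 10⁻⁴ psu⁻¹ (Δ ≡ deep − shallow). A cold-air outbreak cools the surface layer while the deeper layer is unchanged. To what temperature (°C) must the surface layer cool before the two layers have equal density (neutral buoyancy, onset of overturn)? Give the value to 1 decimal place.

4.9 °C

Neutral buoyancy requires Δρ = 0, i.e. −α(T_deep − T_surf′) + β(S_deep − S_surf) = 0.
T_surf′ = T_deep − (β/α)·ΔS = 4.7 − (7.7 × 10⁻⁴/2.1 × 10⁻⁴)·(-0.06) = 4.920 °C.
Cooling required: 16.1 − (4.920) = 11.180 °C.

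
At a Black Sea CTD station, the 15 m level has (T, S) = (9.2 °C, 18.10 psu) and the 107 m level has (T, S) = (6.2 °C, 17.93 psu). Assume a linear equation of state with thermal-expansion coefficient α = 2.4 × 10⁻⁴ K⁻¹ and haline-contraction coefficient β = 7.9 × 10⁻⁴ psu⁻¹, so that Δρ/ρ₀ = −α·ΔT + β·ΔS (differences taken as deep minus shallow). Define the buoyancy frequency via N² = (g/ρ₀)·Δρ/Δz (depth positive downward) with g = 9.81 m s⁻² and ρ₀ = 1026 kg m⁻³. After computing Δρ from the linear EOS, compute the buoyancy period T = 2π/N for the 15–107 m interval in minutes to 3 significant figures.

13.3 min

ΔT = -3.0 K, ΔS = -0.17 psu (deep − shallow).
Δρ/ρ₀ = −αΔT + βΔS = 7.20 × 10⁻⁴ − 1.343 × 10⁻⁴ = 5.857 × 10⁻⁴, so Δρ ≈ 0.6009 kg m⁻³.
N² = (g/ρ₀)·Δρ/Δz = g·(Δρ/ρ₀)/Δz = 9.81 × 5.857 × 10⁻⁴ / 92 = 6.2453 × 10⁻⁵ s⁻².
N = √(6.2453 × 10⁻⁵) = 7.9027 × 10⁻³ rad s⁻¹ → T = 2π/N = 795.07 s = 13.251 min ≈ 13.3 min.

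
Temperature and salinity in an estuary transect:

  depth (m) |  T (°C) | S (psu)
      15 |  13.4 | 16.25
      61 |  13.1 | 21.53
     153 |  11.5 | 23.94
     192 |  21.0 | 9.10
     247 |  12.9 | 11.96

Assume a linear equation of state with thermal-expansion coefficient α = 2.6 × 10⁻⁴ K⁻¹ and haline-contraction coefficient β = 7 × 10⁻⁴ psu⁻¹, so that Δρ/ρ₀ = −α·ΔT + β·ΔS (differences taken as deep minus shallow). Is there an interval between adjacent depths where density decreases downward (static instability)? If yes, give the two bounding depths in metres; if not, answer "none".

Evaluate Δρ/ρ₀ = −αΔT + βΔS across each adjacent pair:
  15–61 m: −αΔT+βΔS = −(2.6 × 10⁻⁴)(-0.3)+(7 × 10⁻⁴)(+5.28) = 3.8 × 10⁻³ → stable
  61–153 m: −αΔT+βΔS = −(2.6 × 10⁻⁴)(-1.6)+(7 × 10⁻⁴)(+2.41) = 2.1 × 10⁻³ → stable
  153–192 m: −αΔT+βΔS = −(2.6 × 10⁻⁴)(+9.5)+(7 × 10⁻⁴)(-14.84) = -0.013 → UNSTABLE
  192–247 m: −αΔT+βΔS = −(2.6 × 10⁻⁴)(-8.1)+(7 × 10⁻⁴)(+2.86) = 4.1 × 10⁻³ → stable
The 153–192 m interval has Δρ < 0: lighter water underlies denser water.

153–192 m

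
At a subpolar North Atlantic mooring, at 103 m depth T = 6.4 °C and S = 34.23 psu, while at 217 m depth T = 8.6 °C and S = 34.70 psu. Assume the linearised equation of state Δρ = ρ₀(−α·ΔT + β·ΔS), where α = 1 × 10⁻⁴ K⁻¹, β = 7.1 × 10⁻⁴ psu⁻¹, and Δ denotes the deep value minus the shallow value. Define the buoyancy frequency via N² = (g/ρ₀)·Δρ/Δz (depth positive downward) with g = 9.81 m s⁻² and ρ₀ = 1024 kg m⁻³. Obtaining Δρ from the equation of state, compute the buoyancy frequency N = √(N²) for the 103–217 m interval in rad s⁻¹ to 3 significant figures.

3.13 × 10⁻³ rad s⁻¹

ΔT = +2.2 K, ΔS = +0.47 psu (deep − shallow).
Δρ/ρ₀ = −αΔT + βΔS = -2.20 × 10⁻⁴ + 3.337 × 10⁻⁴ = 1.137 × 10⁻⁴, so Δρ ≈ 0.1164 kg m⁻³.
N² = (g/ρ₀)·Δρ/Δz = g·(Δρ/ρ₀)/Δz = 9.81 × 1.137 × 10⁻⁴ / 114 = 9.7842 × 10⁻⁶ s⁻².
N = √(9.7842 × 10⁻⁶) = 3.1280 × 10⁻³ rad s⁻¹ ≈ 3.13 × 10⁻³ rad s⁻¹.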